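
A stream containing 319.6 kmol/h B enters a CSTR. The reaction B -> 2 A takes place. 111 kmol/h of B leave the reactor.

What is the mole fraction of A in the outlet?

0.79

For B: n = n₀ − 1ξ → 111 = 319.6 − 1ξ, giving ξ = 208.6 kmol/h.
Outlet amounts (n = n₀ + ν ξ):
  B: 319.6 − 1(208.6) = 111
  A: 0 + 2(208.6) = 417.2
Total out = 528.2 kmol/h; y_A = 417.2 / 528.2 = 0.7899.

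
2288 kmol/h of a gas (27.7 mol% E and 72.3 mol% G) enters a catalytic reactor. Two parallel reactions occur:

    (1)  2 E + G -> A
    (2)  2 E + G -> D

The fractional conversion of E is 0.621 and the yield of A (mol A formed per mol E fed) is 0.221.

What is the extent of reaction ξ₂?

Yield of A: 1ξ₁ / 633.8 = 0.221 → ξ₁ = 140.1 kmol/h.
Conversion of E: 2ξ₁ + 2ξ₂ = 0.621 × 633.8 = 393.6 → ξ₂ = 56.72 kmol/h.
Outlet amounts (n = n₀ + Σ ν·ξ):
  E: 633.8 − 2(140.1) − 2(56.72) = 240.2
  G: 1654 − 1(140.1) − 1(56.72) = 1457
  A: 0 + 1(140.1) = 140.1
  D: 0 + 1(56.72) = 56.72

ξ₂ = 56.7 kmol/h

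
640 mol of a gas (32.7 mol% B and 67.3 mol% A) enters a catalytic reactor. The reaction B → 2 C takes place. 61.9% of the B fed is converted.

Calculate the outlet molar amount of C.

259 mol

B reacted = 0.619 × 209.3 = 129.5 mol; ν_B = −1, so ξ = 129.5/1 = 129.5 mol.
Outlet amounts (n = n₀ + ν ξ):
  B: 209.3 − 1(129.5) = 79.74
  C: 0 + 2(129.5) = 259.1
  A: 430.7 (inert)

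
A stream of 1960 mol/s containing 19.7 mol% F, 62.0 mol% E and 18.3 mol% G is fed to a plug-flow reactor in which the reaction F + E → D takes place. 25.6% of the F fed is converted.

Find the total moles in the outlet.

F reacted = 0.256 × 386.1 = 98.85 mol/s; ν_F = −1, so ξ = 98.85/1 = 98.85 mol/s.
Outlet amounts (n = n₀ + ν ξ):
  F: 386.1 − 1(98.85) = 287.3
  E: 1215 − 1(98.85) = 1116
  D: 0 + 1(98.85) = 98.85
  G: 358.7 (inert)
Total out = 287.3 + 1116 + 98.85 + 358.7 = 1861 mol/s.

1860 mol/s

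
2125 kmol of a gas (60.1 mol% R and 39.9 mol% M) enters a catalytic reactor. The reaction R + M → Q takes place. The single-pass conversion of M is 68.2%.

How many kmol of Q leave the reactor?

578 kmol

M reacted = 0.682 × 847.9 = 578.3 kmol; ν_M = −1, so ξ = 578.3/1 = 578.3 kmol.
Outlet amounts (n = n₀ + ν ξ):
  R: 1277 − 1(578.3) = 698.9
  M: 847.9 − 1(578.3) = 269.6
  Q: 0 + 1(578.3) = 578.3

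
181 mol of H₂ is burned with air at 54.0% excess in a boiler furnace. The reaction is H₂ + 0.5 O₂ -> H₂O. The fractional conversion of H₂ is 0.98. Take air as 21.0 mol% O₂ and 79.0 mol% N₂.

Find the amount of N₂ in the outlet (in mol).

524 mol

Stoichiometric O₂ = 0.5 × 181 = 90.5 mol; O₂ fed = 90.5 × 1.540 = 139.4 mol.
N₂ fed = 139.4 × 79/21 = 524.3 mol.
Fuel reacted = 0.98 × 181 → ξ = 177.4 mol.
Outlet (n = n₀ + ν ξ):
  H₂: 181 − 1(177.4) = 3.62
  O₂: 139.4 − 0.5(177.4) = 50.68
  N₂: 524.3 (inert)
  H₂O: 0 + 1(177.4) = 177.4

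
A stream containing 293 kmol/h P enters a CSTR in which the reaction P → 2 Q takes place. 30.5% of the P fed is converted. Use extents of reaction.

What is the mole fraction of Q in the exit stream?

0.467

P reacted = 0.305 × 293 = 89.36 kmol/h; ν_P = −1, so ξ = 89.36/1 = 89.36 kmol/h.
Outlet amounts (n = n₀ + ν ξ):
  P: 293 − 1(89.36) = 203.6
  Q: 0 + 2(89.36) = 178.7
Total out = 382.4 kmol/h; y_Q = 178.7 / 382.4 = 0.4674.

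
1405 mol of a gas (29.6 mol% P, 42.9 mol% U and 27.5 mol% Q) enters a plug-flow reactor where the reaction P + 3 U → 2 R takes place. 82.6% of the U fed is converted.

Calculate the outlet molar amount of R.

U reacted = 0.826 × 602.7 = 497.9 mol; ν_U = −3, so ξ = 497.9/3 = 166 mol.
Outlet amounts (n = n₀ + ν ξ):
  P: 415.9 − 1(166) = 249.9
  U: 602.7 − 3(166) = 104.9
  R: 0 + 2(166) = 331.9
  Q: 386.4 (inert)

332 mol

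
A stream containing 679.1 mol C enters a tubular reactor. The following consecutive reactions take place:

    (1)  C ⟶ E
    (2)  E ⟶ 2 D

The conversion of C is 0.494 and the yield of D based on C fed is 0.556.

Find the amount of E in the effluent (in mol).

147 mol

Conversion of C: C consumed = 1ξ₁ = 0.494 × 679.1 → ξ₁ = 335.5 mol.
Yield of D: 2ξ₂ / 679.1 = 0.556 → ξ₂ = 188.8 mol.
Outlet amounts (n = n₀ + Σ ν·ξ):
  C: 679.1 − 1(335.5) = 343.6
  E: 0 + 1(335.5) − 1(188.8) = 146.7
  D: 0 + 2(188.8) = 377.6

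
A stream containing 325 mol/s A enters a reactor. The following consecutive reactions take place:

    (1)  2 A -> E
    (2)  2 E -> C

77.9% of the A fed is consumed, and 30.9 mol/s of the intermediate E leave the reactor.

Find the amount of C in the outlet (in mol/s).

Conversion of A: A consumed = 2ξ₁ = 0.779 × 325 → ξ₁ = 126.6 mol/s.
E balance: n_E = 0 + 1ξ₁ − 2ξ₂ = 30.9 → ξ₂ = (1·126.6 − 30.9)/2 = 47.84 mol/s.
Outlet amounts (n = n₀ + Σ ν·ξ):
  A: 325 − 2(126.6) = 71.82
  E: 0 + 1(126.6) − 2(47.84) = 30.9
  C: 0 + 1(47.84) = 47.84

47.8 mol/s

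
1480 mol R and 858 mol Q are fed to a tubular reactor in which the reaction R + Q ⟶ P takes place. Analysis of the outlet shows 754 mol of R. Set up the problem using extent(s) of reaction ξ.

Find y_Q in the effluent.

0.0819

For R: n = n₀ − 1ξ → 754 = 1480 − 1ξ, giving ξ = 726 mol.
Outlet amounts (n = n₀ + ν ξ):
  R: 1480 − 1(726) = 754
  Q: 858 − 1(726) = 132
  P: 0 + 1(726) = 726
Total out = 1612 mol; y_Q = 132 / 1612 = 0.08189.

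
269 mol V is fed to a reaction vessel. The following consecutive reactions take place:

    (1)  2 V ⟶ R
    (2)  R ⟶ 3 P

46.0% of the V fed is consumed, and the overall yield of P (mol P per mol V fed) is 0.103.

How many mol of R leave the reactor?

Conversion of V: V consumed = 2ξ₁ = 0.46 × 269 → ξ₁ = 61.87 mol.
Yield of P: 3ξ₂ / 269 = 0.103 → ξ₂ = 9.236 mol.
Outlet amounts (n = n₀ + Σ ν·ξ):
  V: 269 − 2(61.87) = 145.3
  R: 0 + 1(61.87) − 1(9.236) = 52.63
  P: 0 + 3(9.236) = 27.71

52.6 mol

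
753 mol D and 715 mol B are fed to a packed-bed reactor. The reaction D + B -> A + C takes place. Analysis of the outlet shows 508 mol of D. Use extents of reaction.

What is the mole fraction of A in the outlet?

0.167

For D: n = n₀ − 1ξ → 508 = 753 − 1ξ, giving ξ = 245 mol.
Outlet amounts (n = n₀ + ν ξ):
  D: 753 − 1(245) = 508
  B: 715 − 1(245) = 470
  A: 0 + 1(245) = 245
  C: 0 + 1(245) = 245
Total out = 1468 mol; y_A = 245 / 1468 = 0.1669.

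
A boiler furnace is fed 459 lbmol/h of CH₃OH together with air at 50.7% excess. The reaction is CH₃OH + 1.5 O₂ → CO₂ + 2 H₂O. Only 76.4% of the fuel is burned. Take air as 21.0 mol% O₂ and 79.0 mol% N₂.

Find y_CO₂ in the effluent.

0.0629

Stoichiometric O₂ = 1.5 × 459 = 688.5 lbmol/h; O₂ fed = 688.5 × 1.507 = 1038 lbmol/h.
N₂ fed = 1038 × 79/21 = 3903 lbmol/h.
Fuel reacted = 0.764 × 459 → ξ = 350.7 lbmol/h.
Outlet (n = n₀ + ν ξ):
  CH₃OH: 459 − 1(350.7) = 108.3
  O₂: 1038 − 1.5(350.7) = 511.6
  N₂: 3903 (inert)
  CO₂: 0 + 1(350.7) = 350.7
  H₂O: 0 + 2(350.7) = 701.4
Total out = 5575 lbmol/h; y_CO₂ = 350.7 / 5575 = 0.0629.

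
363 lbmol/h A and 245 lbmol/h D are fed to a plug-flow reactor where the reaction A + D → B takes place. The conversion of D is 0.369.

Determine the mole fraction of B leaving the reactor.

0.175

D reacted = 0.369 × 245 = 90.41 lbmol/h; ν_D = −1, so ξ = 90.41/1 = 90.41 lbmol/h.
Outlet amounts (n = n₀ + ν ξ):
  A: 363 − 1(90.41) = 272.6
  D: 245 − 1(90.41) = 154.6
  B: 0 + 1(90.41) = 90.41
Total out = 517.6 lbmol/h; y_B = 90.41 / 517.6 = 0.1747.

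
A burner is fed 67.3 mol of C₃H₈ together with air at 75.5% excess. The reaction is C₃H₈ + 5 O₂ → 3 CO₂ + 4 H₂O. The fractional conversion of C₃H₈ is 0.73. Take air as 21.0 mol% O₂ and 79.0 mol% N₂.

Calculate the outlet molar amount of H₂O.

197 mol

Stoichiometric O₂ = 5 × 67.3 = 336.5 mol; O₂ fed = 336.5 × 1.755 = 590.6 mol.
N₂ fed = 590.6 × 79/21 = 2222 mol.
Fuel reacted = 0.73 × 67.3 → ξ = 49.13 mol.
Outlet (n = n₀ + ν ξ):
  C₃H₈: 67.3 − 1(49.13) = 18.17
  O₂: 590.6 − 5(49.13) = 344.9
  N₂: 2222 (inert)
  CO₂: 0 + 3(49.13) = 147.4
  H₂O: 0 + 4(49.13) = 196.5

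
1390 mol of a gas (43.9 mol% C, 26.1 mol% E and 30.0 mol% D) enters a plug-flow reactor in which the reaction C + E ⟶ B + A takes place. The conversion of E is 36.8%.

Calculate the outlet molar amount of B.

E reacted = 0.368 × 362.8 = 133.5 mol; ν_E = −1, so ξ = 133.5/1 = 133.5 mol.
Outlet amounts (n = n₀ + ν ξ):
  C: 610.2 − 1(133.5) = 476.7
  E: 362.8 − 1(133.5) = 229.3
  B: 0 + 1(133.5) = 133.5
  A: 0 + 1(133.5) = 133.5
  D: 417 (inert)

134 mol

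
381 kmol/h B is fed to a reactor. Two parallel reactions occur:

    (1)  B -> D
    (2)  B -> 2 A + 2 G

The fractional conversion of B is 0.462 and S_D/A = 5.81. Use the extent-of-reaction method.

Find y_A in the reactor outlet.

0.066

Conversion of B: B consumed = 0.462 × 381 = 176 kmol/h = 1ξ₁ + 1ξ₂.
Selectivity: 1ξ₁ / (2ξ₂) = 5.81 → ξ₁ = 11.62 ξ₂.
Substitute: (1·11.62 + 1) ξ₂ = 176 → ξ₂ = 13.95 kmol/h, ξ₁ = 162.1 kmol/h.
Outlet amounts (n = n₀ + Σ ν·ξ):
  B: 381 − 1(162.1) − 1(13.95) = 205
  D: 0 + 1(162.1) = 162.1
  A: 0 + 2(13.95) = 27.9
  G: 0 + 2(13.95) = 27.9
Total out = 422.8 kmol/h; y_A = 27.9 / 422.8 = 0.06597.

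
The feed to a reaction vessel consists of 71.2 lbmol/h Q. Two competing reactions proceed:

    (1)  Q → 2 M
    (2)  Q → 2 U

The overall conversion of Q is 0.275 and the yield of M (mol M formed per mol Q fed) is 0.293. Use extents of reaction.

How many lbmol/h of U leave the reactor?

18.3 lbmol/h

Yield of M: 2ξ₁ / 71.2 = 0.293 → ξ₁ = 10.43 lbmol/h.
Conversion of Q: 1ξ₁ + 1ξ₂ = 0.275 × 71.2 = 19.58 → ξ₂ = 9.149 lbmol/h.
Outlet amounts (n = n₀ + Σ ν·ξ):
  Q: 71.2 − 1(10.43) − 1(9.149) = 51.62
  M: 0 + 2(10.43) = 20.86
  U: 0 + 2(9.149) = 18.3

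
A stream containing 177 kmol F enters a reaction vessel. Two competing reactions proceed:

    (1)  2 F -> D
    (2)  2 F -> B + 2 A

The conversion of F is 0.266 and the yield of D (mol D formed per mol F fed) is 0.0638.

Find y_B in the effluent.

0.0688

Yield of D: 1ξ₁ / 177 = 0.0638 → ξ₁ = 11.29 kmol.
Conversion of F: 2ξ₁ + 2ξ₂ = 0.266 × 177 = 47.08 → ξ₂ = 12.25 kmol.
Outlet amounts (n = n₀ + Σ ν·ξ):
  F: 177 − 2(11.29) − 2(12.25) = 129.9
  D: 0 + 1(11.29) = 11.29
  B: 0 + 1(12.25) = 12.25
  A: 0 + 2(12.25) = 24.5
Total out = 178 kmol; y_B = 12.25 / 178 = 0.06883.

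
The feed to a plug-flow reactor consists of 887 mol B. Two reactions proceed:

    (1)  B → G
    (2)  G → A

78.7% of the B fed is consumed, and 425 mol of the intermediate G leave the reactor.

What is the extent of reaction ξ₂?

ξ₂ = 273 mol

Conversion of B: B consumed = 1ξ₁ = 0.787 × 887 → ξ₁ = 698.1 mol.
G balance: n_G = 0 + 1ξ₁ − 1ξ₂ = 425 → ξ₂ = (1·698.1 − 425)/1 = 273.1 mol.
Outlet amounts (n = n₀ + Σ ν·ξ):
  B: 887 − 1(698.1) = 188.9
  G: 0 + 1(698.1) − 1(273.1) = 425
  A: 0 + 1(273.1) = 273.1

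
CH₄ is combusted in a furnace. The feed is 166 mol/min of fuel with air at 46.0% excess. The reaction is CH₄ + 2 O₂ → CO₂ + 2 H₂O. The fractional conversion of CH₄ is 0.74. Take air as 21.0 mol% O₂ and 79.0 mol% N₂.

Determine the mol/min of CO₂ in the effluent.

Stoichiometric O₂ = 2 × 166 = 332 mol/min; O₂ fed = 332 × 1.460 = 484.7 mol/min.
N₂ fed = 484.7 × 79/21 = 1823 mol/min.
Fuel reacted = 0.74 × 166 → ξ = 122.8 mol/min.
Outlet (n = n₀ + ν ξ):
  CH₄: 166 − 1(122.8) = 43.16
  O₂: 484.7 − 2(122.8) = 239
  N₂: 1823 (inert)
  CO₂: 0 + 1(122.8) = 122.8
  H₂O: 0 + 2(122.8) = 245.7

123 mol/min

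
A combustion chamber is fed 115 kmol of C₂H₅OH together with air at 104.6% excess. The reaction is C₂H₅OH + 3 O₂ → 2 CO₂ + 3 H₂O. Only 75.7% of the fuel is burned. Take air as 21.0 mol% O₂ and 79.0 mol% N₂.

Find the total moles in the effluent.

Stoichiometric O₂ = 3 × 115 = 345 kmol; O₂ fed = 345 × 2.046 = 705.9 kmol.
N₂ fed = 705.9 × 79/21 = 2655 kmol.
Fuel reacted = 0.757 × 115 → ξ = 87.06 kmol.
Outlet (n = n₀ + ν ξ):
  C₂H₅OH: 115 − 1(87.06) = 27.94
  O₂: 705.9 − 3(87.06) = 444.7
  N₂: 2655 (inert)
  CO₂: 0 + 2(87.06) = 174.1
  H₂O: 0 + 3(87.06) = 261.2
Total out = 27.94 + 444.7 + 2655 + 174.1 + 261.2 = 3563 kmol.

3560 kmol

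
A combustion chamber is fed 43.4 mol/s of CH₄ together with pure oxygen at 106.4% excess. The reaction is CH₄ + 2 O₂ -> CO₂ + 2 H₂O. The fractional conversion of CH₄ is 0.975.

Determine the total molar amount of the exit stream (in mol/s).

223 mol/s

Stoichiometric O₂ = 2 × 43.4 = 86.8 mol/s; O₂ fed = 86.8 × 2.064 = 179.2 mol/s.
Fuel reacted = 0.975 × 43.4 → ξ = 42.31 mol/s.
Outlet (n = n₀ + ν ξ):
  CH₄: 43.4 − 1(42.31) = 1.085
  O₂: 179.2 − 2(42.31) = 94.53
  CO₂: 0 + 1(42.31) = 42.31
  H₂O: 0 + 2(42.31) = 84.63
Total out = 1.085 + 94.53 + 42.31 + 84.63 = 222.6 mol/s.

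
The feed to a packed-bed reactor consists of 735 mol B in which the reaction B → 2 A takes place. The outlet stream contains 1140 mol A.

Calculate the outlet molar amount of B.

165 mol

For A: n = n₀ + 2ξ → 1140 = 0 + 2ξ, giving ξ = 570 mol.
Outlet amounts (n = n₀ + ν ξ):
  B: 735 − 1(570) = 165
  A: 0 + 2(570) = 1140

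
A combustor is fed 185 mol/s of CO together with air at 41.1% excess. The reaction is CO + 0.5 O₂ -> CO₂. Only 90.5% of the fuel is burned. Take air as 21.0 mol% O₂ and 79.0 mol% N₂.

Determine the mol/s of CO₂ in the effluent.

167 mol/s

Stoichiometric O₂ = 0.5 × 185 = 92.5 mol/s; O₂ fed = 92.5 × 1.411 = 130.5 mol/s.
N₂ fed = 130.5 × 79/21 = 491 mol/s.
Fuel reacted = 0.905 × 185 → ξ = 167.4 mol/s.
Outlet (n = n₀ + ν ξ):
  CO: 185 − 1(167.4) = 17.57
  O₂: 130.5 − 0.5(167.4) = 46.81
  N₂: 491 (inert)
  CO₂: 0 + 1(167.4) = 167.4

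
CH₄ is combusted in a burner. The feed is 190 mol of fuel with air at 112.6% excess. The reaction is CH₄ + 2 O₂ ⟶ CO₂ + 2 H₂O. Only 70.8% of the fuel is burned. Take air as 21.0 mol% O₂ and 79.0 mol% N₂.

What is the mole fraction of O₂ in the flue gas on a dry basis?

Stoichiometric O₂ = 2 × 190 = 380 mol; O₂ fed = 380 × 2.126 = 807.9 mol.
N₂ fed = 807.9 × 79/21 = 3039 mol.
Fuel reacted = 0.708 × 190 → ξ = 134.5 mol.
Outlet (n = n₀ + ν ξ):
  CH₄: 190 − 1(134.5) = 55.48
  O₂: 807.9 − 2(134.5) = 538.8
  N₂: 3039 (inert)
  CO₂: 0 + 1(134.5) = 134.5
  H₂O: 0 + 2(134.5) = 269
Dry total = 3768 mol; y_O₂ (dry) = 538.8 / 3768 = 0.143.

0.143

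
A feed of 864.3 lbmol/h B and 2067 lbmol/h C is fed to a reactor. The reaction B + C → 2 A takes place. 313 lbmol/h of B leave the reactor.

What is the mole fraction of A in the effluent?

For B: n = n₀ − 1ξ → 313 = 864.3 − 1ξ, giving ξ = 551.3 lbmol/h.
Outlet amounts (n = n₀ + ν ξ):
  B: 864.3 − 1(551.3) = 313
  C: 2067 − 1(551.3) = 1516
  A: 0 + 2(551.3) = 1103
Total out = 2931 lbmol/h; y_A = 1103 / 2931 = 0.3761.

0.376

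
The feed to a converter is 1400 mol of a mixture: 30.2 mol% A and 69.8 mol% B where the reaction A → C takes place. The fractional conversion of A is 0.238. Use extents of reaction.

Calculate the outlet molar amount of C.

A reacted = 0.238 × 422.8 = 100.6 mol; ν_A = −1, so ξ = 100.6/1 = 100.6 mol.
Outlet amounts (n = n₀ + ν ξ):
  A: 422.8 − 1(100.6) = 322.2
  C: 0 + 1(100.6) = 100.6
  B: 977.2 (inert)

101 mol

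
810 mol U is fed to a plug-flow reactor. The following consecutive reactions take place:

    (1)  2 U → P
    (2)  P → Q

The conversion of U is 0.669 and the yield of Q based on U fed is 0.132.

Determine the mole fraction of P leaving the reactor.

Conversion of U: U consumed = 2ξ₁ = 0.669 × 810 → ξ₁ = 270.9 mol.
Yield of Q: 1ξ₂ / 810 = 0.132 → ξ₂ = 106.9 mol.
Outlet amounts (n = n₀ + Σ ν·ξ):
  U: 810 − 2(270.9) = 268.1
  P: 0 + 1(270.9) − 1(106.9) = 164
  Q: 0 + 1(106.9) = 106.9
Total out = 539.1 mol; y_P = 164 / 539.1 = 0.3043.

0.304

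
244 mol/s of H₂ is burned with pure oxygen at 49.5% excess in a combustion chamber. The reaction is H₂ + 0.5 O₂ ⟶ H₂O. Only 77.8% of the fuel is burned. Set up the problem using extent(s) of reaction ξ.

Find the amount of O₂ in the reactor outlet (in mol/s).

87.5 mol/s

Stoichiometric O₂ = 0.5 × 244 = 122 mol/s; O₂ fed = 122 × 1.495 = 182.4 mol/s.
Fuel reacted = 0.778 × 244 → ξ = 189.8 mol/s.
Outlet (n = n₀ + ν ξ):
  H₂: 244 − 1(189.8) = 54.17
  O₂: 182.4 − 0.5(189.8) = 87.47
  H₂O: 0 + 1(189.8) = 189.8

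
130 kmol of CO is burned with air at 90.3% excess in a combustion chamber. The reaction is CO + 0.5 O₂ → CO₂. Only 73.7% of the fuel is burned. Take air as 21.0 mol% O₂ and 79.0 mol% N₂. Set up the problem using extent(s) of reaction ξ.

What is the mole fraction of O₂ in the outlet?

0.113

Stoichiometric O₂ = 0.5 × 130 = 65 kmol; O₂ fed = 65 × 1.903 = 123.7 kmol.
N₂ fed = 123.7 × 79/21 = 465.3 kmol.
Fuel reacted = 0.737 × 130 → ξ = 95.81 kmol.
Outlet (n = n₀ + ν ξ):
  CO: 130 − 1(95.81) = 34.19
  O₂: 123.7 − 0.5(95.81) = 75.79
  N₂: 465.3 (inert)
  CO₂: 0 + 1(95.81) = 95.81
Total out = 671.1 kmol; y_O₂ = 75.79 / 671.1 = 0.1129.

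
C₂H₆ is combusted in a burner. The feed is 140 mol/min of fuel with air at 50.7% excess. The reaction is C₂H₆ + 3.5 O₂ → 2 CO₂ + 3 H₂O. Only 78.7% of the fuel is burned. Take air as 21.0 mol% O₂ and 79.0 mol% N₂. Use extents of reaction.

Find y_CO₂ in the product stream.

Stoichiometric O₂ = 3.5 × 140 = 490 mol/min; O₂ fed = 490 × 1.507 = 738.4 mol/min.
N₂ fed = 738.4 × 79/21 = 2778 mol/min.
Fuel reacted = 0.787 × 140 → ξ = 110.2 mol/min.
Outlet (n = n₀ + ν ξ):
  C₂H₆: 140 − 1(110.2) = 29.82
  O₂: 738.4 − 3.5(110.2) = 352.8
  N₂: 2778 (inert)
  CO₂: 0 + 2(110.2) = 220.4
  H₂O: 0 + 3(110.2) = 330.5
Total out = 3711 mol/min; y_CO₂ = 220.4 / 3711 = 0.05937.

0.0594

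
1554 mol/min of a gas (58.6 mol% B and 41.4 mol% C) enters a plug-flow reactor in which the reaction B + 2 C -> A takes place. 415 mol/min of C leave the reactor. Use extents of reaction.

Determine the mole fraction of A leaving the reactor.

0.0861

For C: n = n₀ − 2ξ → 415 = 643.4 − 2ξ, giving ξ = 114.2 mol/min.
Outlet amounts (n = n₀ + ν ξ):
  B: 910.6 − 1(114.2) = 796.5
  C: 643.4 − 2(114.2) = 415
  A: 0 + 1(114.2) = 114.2
Total out = 1326 mol/min; y_A = 114.2 / 1326 = 0.08613.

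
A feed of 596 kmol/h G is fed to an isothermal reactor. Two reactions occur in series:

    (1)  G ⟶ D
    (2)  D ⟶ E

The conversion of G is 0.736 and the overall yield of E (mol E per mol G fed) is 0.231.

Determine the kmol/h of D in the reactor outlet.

Conversion of G: G consumed = 1ξ₁ = 0.736 × 596 → ξ₁ = 438.7 kmol/h.
Yield of E: 1ξ₂ / 596 = 0.231 → ξ₂ = 137.7 kmol/h.
Outlet amounts (n = n₀ + Σ ν·ξ):
  G: 596 − 1(438.7) = 157.3
  D: 0 + 1(438.7) − 1(137.7) = 301
  E: 0 + 1(137.7) = 137.7

301 kmol/h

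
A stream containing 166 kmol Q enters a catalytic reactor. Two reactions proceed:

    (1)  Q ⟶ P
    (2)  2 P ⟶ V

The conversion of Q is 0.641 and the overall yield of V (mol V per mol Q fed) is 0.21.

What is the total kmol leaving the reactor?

Conversion of Q: Q consumed = 1ξ₁ = 0.641 × 166 → ξ₁ = 106.4 kmol.
Yield of V: 1ξ₂ / 166 = 0.21 → ξ₂ = 34.86 kmol.
Outlet amounts (n = n₀ + Σ ν·ξ):
  Q: 166 − 1(106.4) = 59.59
  P: 0 + 1(106.4) − 2(34.86) = 36.69
  V: 0 + 1(34.86) = 34.86
Total out = 59.59 + 36.69 + 34.86 = 131.1 kmol.

131 kmol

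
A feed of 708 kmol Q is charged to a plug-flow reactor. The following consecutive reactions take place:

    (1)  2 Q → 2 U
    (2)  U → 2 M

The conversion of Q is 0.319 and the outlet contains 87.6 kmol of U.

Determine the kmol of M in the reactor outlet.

Conversion of Q: Q consumed = 2ξ₁ = 0.319 × 708 → ξ₁ = 112.9 kmol.
U balance: n_U = 0 + 2ξ₁ − 1ξ₂ = 87.6 → ξ₂ = (2·112.9 − 87.6)/1 = 138.3 kmol.
Outlet amounts (n = n₀ + Σ ν·ξ):
  Q: 708 − 2(112.9) = 482.1
  U: 0 + 2(112.9) − 1(138.3) = 87.6
  M: 0 + 2(138.3) = 276.5

277 kmol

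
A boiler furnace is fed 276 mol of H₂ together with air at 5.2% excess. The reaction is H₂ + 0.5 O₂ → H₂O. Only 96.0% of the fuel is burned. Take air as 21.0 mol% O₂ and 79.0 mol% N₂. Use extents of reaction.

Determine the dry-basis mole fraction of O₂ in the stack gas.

Stoichiometric O₂ = 0.5 × 276 = 138 mol; O₂ fed = 138 × 1.052 = 145.2 mol.
N₂ fed = 145.2 × 79/21 = 546.1 mol.
Fuel reacted = 0.96 × 276 → ξ = 265 mol.
Outlet (n = n₀ + ν ξ):
  H₂: 276 − 1(265) = 11.04
  O₂: 145.2 − 0.5(265) = 12.7
  N₂: 546.1 (inert)
  H₂O: 0 + 1(265) = 265
Dry total = 569.9 mol; y_O₂ (dry) = 12.7 / 569.9 = 0.02228.

0.0223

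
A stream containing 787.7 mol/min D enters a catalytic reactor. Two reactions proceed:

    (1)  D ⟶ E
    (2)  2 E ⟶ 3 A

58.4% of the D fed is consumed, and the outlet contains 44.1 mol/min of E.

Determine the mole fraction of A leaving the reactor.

0.627

Conversion of D: D consumed = 1ξ₁ = 0.584 × 787.7 → ξ₁ = 460 mol/min.
E balance: n_E = 0 + 1ξ₁ − 2ξ₂ = 44.1 → ξ₂ = (1·460 − 44.1)/2 = 208 mol/min.
Outlet amounts (n = n₀ + Σ ν·ξ):
  D: 787.7 − 1(460) = 327.7
  E: 0 + 1(460) − 2(208) = 44.1
  A: 0 + 3(208) = 623.9
Total out = 995.7 mol/min; y_A = 623.9 / 995.7 = 0.6266.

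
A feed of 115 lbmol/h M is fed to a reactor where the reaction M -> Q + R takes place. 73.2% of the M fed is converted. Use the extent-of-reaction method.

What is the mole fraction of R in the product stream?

M reacted = 0.732 × 115 = 84.18 lbmol/h; ν_M = −1, so ξ = 84.18/1 = 84.18 lbmol/h.
Outlet amounts (n = n₀ + ν ξ):
  M: 115 − 1(84.18) = 30.82
  Q: 0 + 1(84.18) = 84.18
  R: 0 + 1(84.18) = 84.18
Total out = 199.2 lbmol/h; y_R = 84.18 / 199.2 = 0.4226.

0.423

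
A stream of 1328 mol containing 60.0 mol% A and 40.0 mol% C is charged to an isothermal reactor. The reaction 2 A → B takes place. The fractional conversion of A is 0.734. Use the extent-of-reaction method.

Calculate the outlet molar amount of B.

A reacted = 0.734 × 796.8 = 584.9 mol; ν_A = −2, so ξ = 584.9/2 = 292.4 mol.
Outlet amounts (n = n₀ + ν ξ):
  A: 796.8 − 2(292.4) = 211.9
  B: 0 + 1(292.4) = 292.4
  C: 531.2 (inert)

292 mol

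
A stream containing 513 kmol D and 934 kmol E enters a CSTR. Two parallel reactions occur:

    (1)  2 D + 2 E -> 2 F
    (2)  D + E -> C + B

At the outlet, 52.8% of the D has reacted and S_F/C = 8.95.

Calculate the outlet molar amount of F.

Conversion of D: D consumed = 0.528 × 513 = 270.9 kmol = 2ξ₁ + 1ξ₂.
Selectivity: 2ξ₁ / (1ξ₂) = 8.95 → ξ₁ = 4.475 ξ₂.
Substitute: (2·4.475 + 1) ξ₂ = 270.9 → ξ₂ = 27.22 kmol, ξ₁ = 121.8 kmol.
Outlet amounts (n = n₀ + Σ ν·ξ):
  D: 513 − 2(121.8) − 1(27.22) = 242.1
  E: 934 − 2(121.8) − 1(27.22) = 663.1
  F: 0 + 2(121.8) = 243.6
  C: 0 + 1(27.22) = 27.22
  B: 0 + 1(27.22) = 27.22

244 kmol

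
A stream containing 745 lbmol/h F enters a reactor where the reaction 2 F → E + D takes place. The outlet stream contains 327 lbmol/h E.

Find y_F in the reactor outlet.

For E: n = n₀ + 1ξ → 327 = 0 + 1ξ, giving ξ = 327 lbmol/h.
Outlet amounts (n = n₀ + ν ξ):
  F: 745 − 2(327) = 91
  E: 0 + 1(327) = 327
  D: 0 + 1(327) = 327
Total out = 745 lbmol/h; y_F = 91 / 745 = 0.1221.

0.122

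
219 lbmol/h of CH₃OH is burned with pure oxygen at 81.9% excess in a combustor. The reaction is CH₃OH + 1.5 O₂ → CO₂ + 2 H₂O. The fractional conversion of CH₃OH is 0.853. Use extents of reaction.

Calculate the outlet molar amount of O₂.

Stoichiometric O₂ = 1.5 × 219 = 328.5 lbmol/h; O₂ fed = 328.5 × 1.819 = 597.5 lbmol/h.
Fuel reacted = 0.853 × 219 → ξ = 186.8 lbmol/h.
Outlet (n = n₀ + ν ξ):
  CH₃OH: 219 − 1(186.8) = 32.19
  O₂: 597.5 − 1.5(186.8) = 317.3
  CO₂: 0 + 1(186.8) = 186.8
  H₂O: 0 + 2(186.8) = 373.6

317 lbmol/h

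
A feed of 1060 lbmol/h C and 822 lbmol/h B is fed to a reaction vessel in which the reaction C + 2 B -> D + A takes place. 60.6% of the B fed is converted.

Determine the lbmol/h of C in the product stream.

811 lbmol/h

B reacted = 0.606 × 822 = 498.1 lbmol/h; ν_B = −2, so ξ = 498.1/2 = 249.1 lbmol/h.
Outlet amounts (n = n₀ + ν ξ):
  C: 1060 − 1(249.1) = 810.9
  B: 822 − 2(249.1) = 323.9
  D: 0 + 1(249.1) = 249.1
  A: 0 + 1(249.1) = 249.1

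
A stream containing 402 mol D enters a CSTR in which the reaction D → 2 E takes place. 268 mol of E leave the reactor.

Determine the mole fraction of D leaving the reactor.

0.5

For E: n = n₀ + 2ξ → 268 = 0 + 2ξ, giving ξ = 134 mol.
Outlet amounts (n = n₀ + ν ξ):
  D: 402 − 1(134) = 268
  E: 0 + 2(134) = 268
Total out = 536 mol; y_D = 268 / 536 = 0.5.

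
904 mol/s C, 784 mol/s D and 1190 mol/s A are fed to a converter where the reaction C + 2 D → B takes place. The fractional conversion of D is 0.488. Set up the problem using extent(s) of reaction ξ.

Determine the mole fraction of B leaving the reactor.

D reacted = 0.488 × 784 = 382.6 mol/s; ν_D = −2, so ξ = 382.6/2 = 191.3 mol/s.
Outlet amounts (n = n₀ + ν ξ):
  C: 904 − 1(191.3) = 712.7
  D: 784 − 2(191.3) = 401.4
  B: 0 + 1(191.3) = 191.3
  A: 1190 (inert)
Total out = 2495 mol/s; y_B = 191.3 / 2495 = 0.07666.

0.0767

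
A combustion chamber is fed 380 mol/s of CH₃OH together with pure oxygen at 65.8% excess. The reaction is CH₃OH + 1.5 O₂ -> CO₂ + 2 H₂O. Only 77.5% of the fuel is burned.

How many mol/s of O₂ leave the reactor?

503 mol/s

Stoichiometric O₂ = 1.5 × 380 = 570 mol/s; O₂ fed = 570 × 1.658 = 945.1 mol/s.
Fuel reacted = 0.775 × 380 → ξ = 294.5 mol/s.
Outlet (n = n₀ + ν ξ):
  CH₃OH: 380 − 1(294.5) = 85.5
  O₂: 945.1 − 1.5(294.5) = 503.3
  CO₂: 0 + 1(294.5) = 294.5
  H₂O: 0 + 2(294.5) = 589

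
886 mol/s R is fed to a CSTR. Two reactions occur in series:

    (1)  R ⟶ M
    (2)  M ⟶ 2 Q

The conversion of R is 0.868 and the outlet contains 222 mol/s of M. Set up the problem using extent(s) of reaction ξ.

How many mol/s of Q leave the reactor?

Conversion of R: R consumed = 1ξ₁ = 0.868 × 886 → ξ₁ = 769 mol/s.
M balance: n_M = 0 + 1ξ₁ − 1ξ₂ = 222 → ξ₂ = (1·769 − 222)/1 = 547 mol/s.
Outlet amounts (n = n₀ + Σ ν·ξ):
  R: 886 − 1(769) = 117
  M: 0 + 1(769) − 1(547) = 222
  Q: 0 + 2(547) = 1094

1090 mol/s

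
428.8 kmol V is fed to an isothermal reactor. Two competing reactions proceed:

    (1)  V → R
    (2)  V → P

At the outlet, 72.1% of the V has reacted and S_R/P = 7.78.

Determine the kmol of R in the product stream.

274 kmol

Conversion of V: V consumed = 0.721 × 428.8 = 309.2 kmol = 1ξ₁ + 1ξ₂.
Selectivity: 1ξ₁ / (1ξ₂) = 7.78 → ξ₁ = 7.78 ξ₂.
Substitute: (1·7.78 + 1) ξ₂ = 309.2 → ξ₂ = 35.21 kmol, ξ₁ = 274 kmol.
Outlet amounts (n = n₀ + Σ ν·ξ):
  V: 428.8 − 1(274) − 1(35.21) = 119.6
  R: 0 + 1(274) = 274
  P: 0 + 1(35.21) = 35.21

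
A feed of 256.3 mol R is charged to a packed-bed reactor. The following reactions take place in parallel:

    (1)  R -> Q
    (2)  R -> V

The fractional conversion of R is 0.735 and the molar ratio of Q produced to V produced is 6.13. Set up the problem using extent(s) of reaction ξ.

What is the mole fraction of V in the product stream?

0.103

Conversion of R: R consumed = 0.735 × 256.3 = 188.4 mol = 1ξ₁ + 1ξ₂.
Selectivity: 1ξ₁ / (1ξ₂) = 6.13 → ξ₁ = 6.13 ξ₂.
Substitute: (1·6.13 + 1) ξ₂ = 188.4 → ξ₂ = 26.42 mol, ξ₁ = 162 mol.
Outlet amounts (n = n₀ + Σ ν·ξ):
  R: 256.3 − 1(162) − 1(26.42) = 67.92
  Q: 0 + 1(162) = 162
  V: 0 + 1(26.42) = 26.42
Total out = 256.3 mol; y_V = 26.42 / 256.3 = 0.1031.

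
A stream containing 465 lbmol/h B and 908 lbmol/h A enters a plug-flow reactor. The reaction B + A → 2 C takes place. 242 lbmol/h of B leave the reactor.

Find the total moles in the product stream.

For B: n = n₀ − 1ξ → 242 = 465 − 1ξ, giving ξ = 223 lbmol/h.
Outlet amounts (n = n₀ + ν ξ):
  B: 465 − 1(223) = 242
  A: 908 − 1(223) = 685
  C: 0 + 2(223) = 446
Total out = 242 + 685 + 446 = 1373 lbmol/h.

1370 lbmol/h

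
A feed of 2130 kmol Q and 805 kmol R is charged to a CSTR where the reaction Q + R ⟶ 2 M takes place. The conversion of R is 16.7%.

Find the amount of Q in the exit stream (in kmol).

2000 kmol

R reacted = 0.167 × 805 = 134.4 kmol; ν_R = −1, so ξ = 134.4/1 = 134.4 kmol.
Outlet amounts (n = n₀ + ν ξ):
  Q: 2130 − 1(134.4) = 1996
  R: 805 − 1(134.4) = 670.6
  M: 0 + 2(134.4) = 268.9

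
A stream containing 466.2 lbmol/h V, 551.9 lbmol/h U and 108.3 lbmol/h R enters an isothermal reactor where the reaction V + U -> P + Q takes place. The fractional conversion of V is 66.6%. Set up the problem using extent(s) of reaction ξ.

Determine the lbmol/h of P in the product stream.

V reacted = 0.666 × 466.2 = 310.5 lbmol/h; ν_V = −1, so ξ = 310.5/1 = 310.5 lbmol/h.
Outlet amounts (n = n₀ + ν ξ):
  V: 466.2 − 1(310.5) = 155.7
  U: 551.9 − 1(310.5) = 241.4
  P: 0 + 1(310.5) = 310.5
  Q: 0 + 1(310.5) = 310.5
  R: 108.3 (inert)

310 lbmol/h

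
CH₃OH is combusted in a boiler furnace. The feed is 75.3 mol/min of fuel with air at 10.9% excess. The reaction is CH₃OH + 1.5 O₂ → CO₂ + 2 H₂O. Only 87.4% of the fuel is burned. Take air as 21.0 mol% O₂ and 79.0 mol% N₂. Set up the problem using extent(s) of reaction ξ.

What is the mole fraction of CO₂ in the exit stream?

0.0934

Stoichiometric O₂ = 1.5 × 75.3 = 112.9 mol/min; O₂ fed = 112.9 × 1.109 = 125.3 mol/min.
N₂ fed = 125.3 × 79/21 = 471.2 mol/min.
Fuel reacted = 0.874 × 75.3 → ξ = 65.81 mol/min.
Outlet (n = n₀ + ν ξ):
  CH₃OH: 75.3 − 1(65.81) = 9.488
  O₂: 125.3 − 1.5(65.81) = 26.54
  N₂: 471.2 (inert)
  CO₂: 0 + 1(65.81) = 65.81
  H₂O: 0 + 2(65.81) = 131.6
Total out = 704.7 mol/min; y_CO₂ = 65.81 / 704.7 = 0.09339.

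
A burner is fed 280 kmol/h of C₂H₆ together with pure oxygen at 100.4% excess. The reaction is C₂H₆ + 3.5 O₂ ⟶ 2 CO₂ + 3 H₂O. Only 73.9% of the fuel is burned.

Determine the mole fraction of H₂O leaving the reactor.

Stoichiometric O₂ = 3.5 × 280 = 980 kmol/h; O₂ fed = 980 × 2.004 = 1964 kmol/h.
Fuel reacted = 0.739 × 280 → ξ = 206.9 kmol/h.
Outlet (n = n₀ + ν ξ):
  C₂H₆: 280 − 1(206.9) = 73.08
  O₂: 1964 − 3.5(206.9) = 1240
  CO₂: 0 + 2(206.9) = 413.8
  H₂O: 0 + 3(206.9) = 620.8
Total out = 2347 kmol/h; y_H₂O = 620.8 / 2347 = 0.2644.

0.264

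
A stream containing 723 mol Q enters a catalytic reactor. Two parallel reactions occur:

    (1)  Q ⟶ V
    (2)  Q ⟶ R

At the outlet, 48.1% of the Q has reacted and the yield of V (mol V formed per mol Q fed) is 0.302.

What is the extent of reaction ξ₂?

ξ₂ = 129 mol

Yield of V: 1ξ₁ / 723 = 0.302 → ξ₁ = 218.3 mol.
Conversion of Q: 1ξ₁ + 1ξ₂ = 0.481 × 723 = 347.8 → ξ₂ = 129.4 mol.
Outlet amounts (n = n₀ + Σ ν·ξ):
  Q: 723 − 1(218.3) − 1(129.4) = 375.2
  V: 0 + 1(218.3) = 218.3
  R: 0 + 1(129.4) = 129.4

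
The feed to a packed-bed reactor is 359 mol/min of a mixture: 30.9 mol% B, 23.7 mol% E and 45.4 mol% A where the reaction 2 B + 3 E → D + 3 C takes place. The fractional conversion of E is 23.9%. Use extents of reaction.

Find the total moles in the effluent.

E reacted = 0.239 × 85.08 = 20.33 mol/min; ν_E = −3, so ξ = 20.33/3 = 6.778 mol/min.
Outlet amounts (n = n₀ + ν ξ):
  B: 110.9 − 2(6.778) = 97.37
  E: 85.08 − 3(6.778) = 64.75
  D: 0 + 1(6.778) = 6.778
  C: 0 + 3(6.778) = 20.33
  A: 163 (inert)
Total out = 97.37 + 64.75 + 6.778 + 20.33 + 163 = 352.2 mol/min.

352 mol/min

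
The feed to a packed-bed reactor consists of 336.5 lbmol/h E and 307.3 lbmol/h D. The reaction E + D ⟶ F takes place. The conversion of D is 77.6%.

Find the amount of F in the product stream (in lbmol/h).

238 lbmol/h

D reacted = 0.776 × 307.3 = 238.5 lbmol/h; ν_D = −1, so ξ = 238.5/1 = 238.5 lbmol/h.
Outlet amounts (n = n₀ + ν ξ):
  E: 336.5 − 1(238.5) = 98.04
  D: 307.3 − 1(238.5) = 68.84
  F: 0 + 1(238.5) = 238.5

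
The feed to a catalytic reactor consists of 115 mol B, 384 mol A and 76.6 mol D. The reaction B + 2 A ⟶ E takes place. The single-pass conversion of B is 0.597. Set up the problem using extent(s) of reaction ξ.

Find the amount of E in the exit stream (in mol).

68.7 mol

B reacted = 0.597 × 115 = 68.66 mol; ν_B = −1, so ξ = 68.66/1 = 68.66 mol.
Outlet amounts (n = n₀ + ν ξ):
  B: 115 − 1(68.66) = 46.34
  A: 384 − 2(68.66) = 246.7
  E: 0 + 1(68.66) = 68.66
  D: 76.6 (inert)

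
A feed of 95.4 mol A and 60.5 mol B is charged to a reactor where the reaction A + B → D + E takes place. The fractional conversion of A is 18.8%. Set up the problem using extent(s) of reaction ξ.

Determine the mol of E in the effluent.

A reacted = 0.188 × 95.4 = 17.94 mol; ν_A = −1, so ξ = 17.94/1 = 17.94 mol.
Outlet amounts (n = n₀ + ν ξ):
  A: 95.4 − 1(17.94) = 77.46
  B: 60.5 − 1(17.94) = 42.56
  D: 0 + 1(17.94) = 17.94
  E: 0 + 1(17.94) = 17.94

17.9 mol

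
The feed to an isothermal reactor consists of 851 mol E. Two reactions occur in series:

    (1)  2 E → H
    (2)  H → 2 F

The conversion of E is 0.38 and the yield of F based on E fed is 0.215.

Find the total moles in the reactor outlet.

781 mol

Conversion of E: E consumed = 2ξ₁ = 0.38 × 851 → ξ₁ = 161.7 mol.
Yield of F: 2ξ₂ / 851 = 0.215 → ξ₂ = 91.48 mol.
Outlet amounts (n = n₀ + Σ ν·ξ):
  E: 851 − 2(161.7) = 527.6
  H: 0 + 1(161.7) − 1(91.48) = 70.21
  F: 0 + 2(91.48) = 183
Total out = 527.6 + 70.21 + 183 = 780.8 mol.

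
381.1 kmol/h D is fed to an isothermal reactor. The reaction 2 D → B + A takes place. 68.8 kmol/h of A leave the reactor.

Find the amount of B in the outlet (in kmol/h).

68.8 kmol/h

For A: n = n₀ + 1ξ → 68.8 = 0 + 1ξ, giving ξ = 68.8 kmol/h.
Outlet amounts (n = n₀ + ν ξ):
  D: 381.1 − 2(68.8) = 243.5
  B: 0 + 1(68.8) = 68.8
  A: 0 + 1(68.8) = 68.8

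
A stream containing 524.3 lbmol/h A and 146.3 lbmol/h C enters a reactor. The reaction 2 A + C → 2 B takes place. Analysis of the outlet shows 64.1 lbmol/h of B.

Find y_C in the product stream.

0.179

For B: n = n₀ + 2ξ → 64.1 = 0 + 2ξ, giving ξ = 32.05 lbmol/h.
Outlet amounts (n = n₀ + ν ξ):
  A: 524.3 − 2(32.05) = 460.2
  C: 146.3 − 1(32.05) = 114.3
  B: 0 + 2(32.05) = 64.1
Total out = 638.5 lbmol/h; y_C = 114.3 / 638.5 = 0.1789.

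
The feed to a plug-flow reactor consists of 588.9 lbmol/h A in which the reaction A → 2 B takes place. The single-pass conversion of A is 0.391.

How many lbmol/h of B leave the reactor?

A reacted = 0.391 × 588.9 = 230.3 lbmol/h; ν_A = −1, so ξ = 230.3/1 = 230.3 lbmol/h.
Outlet amounts (n = n₀ + ν ξ):
  A: 588.9 − 1(230.3) = 358.6
  B: 0 + 2(230.3) = 460.5

461 lbmol/h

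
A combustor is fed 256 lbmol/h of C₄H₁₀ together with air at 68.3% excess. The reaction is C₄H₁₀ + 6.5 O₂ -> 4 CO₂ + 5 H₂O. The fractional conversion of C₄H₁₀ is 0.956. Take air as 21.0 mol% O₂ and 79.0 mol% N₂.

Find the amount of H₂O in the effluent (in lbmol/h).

1220 lbmol/h

Stoichiometric O₂ = 6.5 × 256 = 1664 lbmol/h; O₂ fed = 1664 × 1.683 = 2801 lbmol/h.
N₂ fed = 2801 × 79/21 = 10540 lbmol/h.
Fuel reacted = 0.956 × 256 → ξ = 244.7 lbmol/h.
Outlet (n = n₀ + ν ξ):
  C₄H₁₀: 256 − 1(244.7) = 11.26
  O₂: 2801 − 6.5(244.7) = 1210
  N₂: 10540 (inert)
  CO₂: 0 + 4(244.7) = 978.9
  H₂O: 0 + 5(244.7) = 1224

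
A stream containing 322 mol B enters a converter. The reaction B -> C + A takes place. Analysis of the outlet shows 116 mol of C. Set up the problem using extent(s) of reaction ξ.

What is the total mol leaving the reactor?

For C: n = n₀ + 1ξ → 116 = 0 + 1ξ, giving ξ = 116 mol.
Outlet amounts (n = n₀ + ν ξ):
  B: 322 − 1(116) = 206
  C: 0 + 1(116) = 116
  A: 0 + 1(116) = 116
Total out = 206 + 116 + 116 = 438 mol.

438 mol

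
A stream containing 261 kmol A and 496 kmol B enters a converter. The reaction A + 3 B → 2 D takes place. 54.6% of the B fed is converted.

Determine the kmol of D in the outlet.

B reacted = 0.546 × 496 = 270.8 kmol; ν_B = −3, so ξ = 270.8/3 = 90.27 kmol.
Outlet amounts (n = n₀ + ν ξ):
  A: 261 − 1(90.27) = 170.7
  B: 496 − 3(90.27) = 225.2
  D: 0 + 2(90.27) = 180.5

181 kmol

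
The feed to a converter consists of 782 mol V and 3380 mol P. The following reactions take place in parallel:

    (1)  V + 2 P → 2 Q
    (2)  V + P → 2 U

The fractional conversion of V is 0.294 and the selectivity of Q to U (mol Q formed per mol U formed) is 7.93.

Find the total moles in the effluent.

3960 mol

Conversion of V: V consumed = 0.294 × 782 = 229.9 mol = 1ξ₁ + 1ξ₂.
Selectivity: 2ξ₁ / (2ξ₂) = 7.93 → ξ₁ = 7.93 ξ₂.
Substitute: (1·7.93 + 1) ξ₂ = 229.9 → ξ₂ = 25.75 mol, ξ₁ = 204.2 mol.
Outlet amounts (n = n₀ + Σ ν·ξ):
  V: 782 − 1(204.2) − 1(25.75) = 552.1
  P: 3380 − 2(204.2) − 1(25.75) = 2946
  Q: 0 + 2(204.2) = 408.3
  U: 0 + 2(25.75) = 51.49
Total out = 552.1 + 2946 + 408.3 + 51.49 = 3958 mol.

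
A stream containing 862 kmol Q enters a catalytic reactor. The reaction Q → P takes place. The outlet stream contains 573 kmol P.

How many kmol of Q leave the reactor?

For P: n = n₀ + 1ξ → 573 = 0 + 1ξ, giving ξ = 573 kmol.
Outlet amounts (n = n₀ + ν ξ):
  Q: 862 − 1(573) = 289
  P: 0 + 1(573) = 573

289 kmol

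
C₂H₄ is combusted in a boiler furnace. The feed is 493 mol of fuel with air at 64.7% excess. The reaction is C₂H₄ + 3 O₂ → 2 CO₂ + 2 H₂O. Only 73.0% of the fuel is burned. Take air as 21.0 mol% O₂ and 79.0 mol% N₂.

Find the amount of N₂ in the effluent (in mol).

Stoichiometric O₂ = 3 × 493 = 1479 mol; O₂ fed = 1479 × 1.647 = 2436 mol.
N₂ fed = 2436 × 79/21 = 9164 mol.
Fuel reacted = 0.73 × 493 → ξ = 359.9 mol.
Outlet (n = n₀ + ν ξ):
  C₂H₄: 493 − 1(359.9) = 133.1
  O₂: 2436 − 3(359.9) = 1356
  N₂: 9164 (inert)
  CO₂: 0 + 2(359.9) = 719.8
  H₂O: 0 + 2(359.9) = 719.8

9160 mol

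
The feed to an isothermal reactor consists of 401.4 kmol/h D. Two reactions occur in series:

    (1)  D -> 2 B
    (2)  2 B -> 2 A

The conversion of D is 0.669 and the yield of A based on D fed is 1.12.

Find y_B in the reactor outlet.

Conversion of D: D consumed = 1ξ₁ = 0.669 × 401.4 → ξ₁ = 268.5 kmol/h.
Yield of A: 2ξ₂ / 401.4 = 1.12 → ξ₂ = 224.8 kmol/h.
Outlet amounts (n = n₀ + Σ ν·ξ):
  D: 401.4 − 1(268.5) = 132.9
  B: 0 + 2(268.5) − 2(224.8) = 87.51
  A: 0 + 2(224.8) = 449.6
Total out = 669.9 kmol/h; y_B = 87.51 / 669.9 = 0.1306.

0.131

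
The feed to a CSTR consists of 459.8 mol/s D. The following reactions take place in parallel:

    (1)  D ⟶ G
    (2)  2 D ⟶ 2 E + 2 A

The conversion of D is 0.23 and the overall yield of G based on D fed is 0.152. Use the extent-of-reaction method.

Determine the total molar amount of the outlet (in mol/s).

Yield of G: 1ξ₁ / 459.8 = 0.152 → ξ₁ = 69.89 mol/s.
Conversion of D: 1ξ₁ + 2ξ₂ = 0.23 × 459.8 = 105.8 → ξ₂ = 17.93 mol/s.
Outlet amounts (n = n₀ + Σ ν·ξ):
  D: 459.8 − 1(69.89) − 2(17.93) = 354
  G: 0 + 1(69.89) = 69.89
  E: 0 + 2(17.93) = 35.86
  A: 0 + 2(17.93) = 35.86
Total out = 354 + 69.89 + 35.86 + 35.86 = 495.7 mol/s.

496 mol/s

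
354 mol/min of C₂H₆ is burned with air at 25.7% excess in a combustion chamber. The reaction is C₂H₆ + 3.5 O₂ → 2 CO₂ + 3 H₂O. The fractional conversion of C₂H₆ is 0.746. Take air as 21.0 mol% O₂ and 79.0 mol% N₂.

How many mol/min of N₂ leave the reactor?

5860 mol/min

Stoichiometric O₂ = 3.5 × 354 = 1239 mol/min; O₂ fed = 1239 × 1.257 = 1557 mol/min.
N₂ fed = 1557 × 79/21 = 5859 mol/min.
Fuel reacted = 0.746 × 354 → ξ = 264.1 mol/min.
Outlet (n = n₀ + ν ξ):
  C₂H₆: 354 − 1(264.1) = 89.92
  O₂: 1557 − 3.5(264.1) = 633.1
  N₂: 5859 (inert)
  CO₂: 0 + 2(264.1) = 528.2
  H₂O: 0 + 3(264.1) = 792.3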